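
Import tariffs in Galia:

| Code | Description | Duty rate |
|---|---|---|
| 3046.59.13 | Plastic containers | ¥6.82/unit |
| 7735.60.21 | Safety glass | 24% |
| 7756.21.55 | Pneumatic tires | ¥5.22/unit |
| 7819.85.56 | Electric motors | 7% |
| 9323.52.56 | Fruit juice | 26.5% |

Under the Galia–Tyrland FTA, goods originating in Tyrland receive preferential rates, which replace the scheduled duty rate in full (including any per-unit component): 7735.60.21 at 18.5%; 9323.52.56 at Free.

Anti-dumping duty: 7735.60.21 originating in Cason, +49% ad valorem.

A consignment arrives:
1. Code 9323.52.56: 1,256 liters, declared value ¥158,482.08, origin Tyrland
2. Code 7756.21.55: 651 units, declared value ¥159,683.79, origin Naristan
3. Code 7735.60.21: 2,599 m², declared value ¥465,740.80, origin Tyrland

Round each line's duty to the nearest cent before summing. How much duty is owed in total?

Line 1 (9323.52.56, Tyrland, 1,256 liters, ¥158,482.08):
Base rate for 9323.52.56 is 26.5%.
Origin Tyrland qualifies under the Galia–Tyrland agreement and 9323.52.56 is covered: preferential rate Free applies instead.
Duty = ¥158,482.08 × 0% = ¥0.00.
Line 2 (7756.21.55, Naristan, 651 units, ¥159,683.79):
Base rate for 7756.21.55 is ¥5.22/unit.
Duty = 651 × ¥5.22 = ¥3,398.22.
Line 3 (7735.60.21, Tyrland, 2,599 m², ¥465,740.80):
Base rate for 7735.60.21 is 24%.
Origin Tyrland qualifies under the Galia–Tyrland agreement and 7735.60.21 is covered: preferential rate 18.5% applies instead.
The additional-duty order on 7735.60.21 targets Cason, not Tyrland; it does not apply.
Duty = ¥465,740.80 × 18.5% = ¥86,162.05.
Total = ¥0.00 + ¥3,398.22 + ¥86,162.05 = ¥89,560.27.

¥89,560.27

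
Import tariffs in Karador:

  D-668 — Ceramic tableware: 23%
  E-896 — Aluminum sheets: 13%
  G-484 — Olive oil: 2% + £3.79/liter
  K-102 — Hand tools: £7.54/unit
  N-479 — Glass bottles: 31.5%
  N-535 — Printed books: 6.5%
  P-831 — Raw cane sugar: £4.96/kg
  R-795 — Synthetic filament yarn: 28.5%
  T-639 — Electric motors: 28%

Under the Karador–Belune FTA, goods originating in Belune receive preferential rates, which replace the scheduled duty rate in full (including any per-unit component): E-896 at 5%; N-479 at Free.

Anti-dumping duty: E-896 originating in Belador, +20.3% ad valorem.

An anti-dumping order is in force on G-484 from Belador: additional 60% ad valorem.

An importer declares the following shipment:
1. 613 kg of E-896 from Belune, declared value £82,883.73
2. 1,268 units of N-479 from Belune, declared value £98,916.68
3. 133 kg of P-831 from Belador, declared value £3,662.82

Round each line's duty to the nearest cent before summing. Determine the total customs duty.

£4,803.87

Line 1 (E-896, Belune, 613 kg, £82,883.73):
Base rate for E-896 is 13%.
Origin Belune qualifies under the Karador–Belune agreement and E-896 is covered: preferential rate 5% applies instead.
The additional-duty order on E-896 targets Belador, not Belune; it does not apply.
Duty = £82,883.73 × 5% = £4,144.19.
Line 2 (N-479, Belune, 1,268 units, £98,916.68):
Base rate for N-479 is 31.5%.
Origin Belune qualifies under the Karador–Belune agreement and N-479 is covered: preferential rate Free applies instead.
Duty = £98,916.68 × 0% = £0.00.
Line 3 (P-831, Belador, 133 kg, £3,662.82):
Base rate for P-831 is £4.96/kg.
Duty = 133 × £4.96 = £659.68.
Total = £4,144.19 + £0.00 + £659.68 = £4,803.87.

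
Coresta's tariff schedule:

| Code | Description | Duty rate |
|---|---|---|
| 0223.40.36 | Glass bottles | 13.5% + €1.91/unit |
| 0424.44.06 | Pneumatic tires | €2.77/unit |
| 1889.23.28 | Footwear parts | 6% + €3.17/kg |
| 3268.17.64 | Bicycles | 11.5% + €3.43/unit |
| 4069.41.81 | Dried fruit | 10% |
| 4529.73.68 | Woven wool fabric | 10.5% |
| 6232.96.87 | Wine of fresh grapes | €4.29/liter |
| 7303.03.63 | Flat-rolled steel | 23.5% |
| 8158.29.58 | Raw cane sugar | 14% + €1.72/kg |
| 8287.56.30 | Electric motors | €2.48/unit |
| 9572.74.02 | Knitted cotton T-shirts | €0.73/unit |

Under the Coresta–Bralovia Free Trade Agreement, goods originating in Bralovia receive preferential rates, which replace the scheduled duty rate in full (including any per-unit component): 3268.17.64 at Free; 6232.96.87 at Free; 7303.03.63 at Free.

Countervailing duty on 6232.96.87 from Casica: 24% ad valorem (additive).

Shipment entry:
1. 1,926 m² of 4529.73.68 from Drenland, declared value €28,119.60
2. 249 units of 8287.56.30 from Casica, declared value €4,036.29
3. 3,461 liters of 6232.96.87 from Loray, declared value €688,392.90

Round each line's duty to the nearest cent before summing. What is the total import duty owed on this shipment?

€18,417.77

Line 1 (4529.73.68, Drenland, 1,926 m², €28,119.60):
Base rate for 4529.73.68 is 10.5%.
Duty = €28,119.60 × 10.5% = €2,952.56.
Line 2 (8287.56.30, Casica, 249 units, €4,036.29):
Base rate for 8287.56.30 is €2.48/unit.
Duty = 249 × €2.48 = €617.52.
Line 3 (6232.96.87, Loray, 3,461 liters, €688,392.90):
Base rate for 6232.96.87 is €4.29/liter.
6232.96.87 has an FTA preferential rate, but origin Loray is not Bralovia; base rate stands.
The additional-duty order on 6232.96.87 targets Casica, not Loray; it does not apply.
Duty = 3,461 × €4.29 = €14,847.69.
Total = €2,952.56 + €617.52 + €14,847.69 = €18,417.77.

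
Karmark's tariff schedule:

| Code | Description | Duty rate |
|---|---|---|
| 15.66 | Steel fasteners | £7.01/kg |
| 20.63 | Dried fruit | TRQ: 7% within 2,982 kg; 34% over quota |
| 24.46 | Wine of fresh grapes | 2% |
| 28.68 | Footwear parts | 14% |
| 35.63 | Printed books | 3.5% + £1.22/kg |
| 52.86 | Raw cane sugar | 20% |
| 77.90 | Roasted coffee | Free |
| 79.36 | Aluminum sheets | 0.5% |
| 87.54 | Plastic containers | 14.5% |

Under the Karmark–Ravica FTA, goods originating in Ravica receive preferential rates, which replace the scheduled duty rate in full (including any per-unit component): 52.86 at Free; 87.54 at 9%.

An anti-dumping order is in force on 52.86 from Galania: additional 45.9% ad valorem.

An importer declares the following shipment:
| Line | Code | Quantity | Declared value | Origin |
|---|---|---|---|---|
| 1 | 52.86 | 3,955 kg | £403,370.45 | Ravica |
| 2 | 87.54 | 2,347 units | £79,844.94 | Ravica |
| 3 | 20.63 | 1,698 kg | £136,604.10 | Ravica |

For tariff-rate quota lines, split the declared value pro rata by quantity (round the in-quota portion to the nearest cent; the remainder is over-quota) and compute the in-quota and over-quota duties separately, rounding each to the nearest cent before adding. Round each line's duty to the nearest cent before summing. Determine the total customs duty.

Line 1 (52.86, Ravica, 3,955 kg, £403,370.45):
Base rate for 52.86 is 20%.
Origin Ravica qualifies under the Karmark–Ravica agreement and 52.86 is covered: preferential rate Free applies instead.
The additional-duty order on 52.86 targets Galania, not Ravica; it does not apply.
Duty = £403,370.45 × 0% = £0.00.
Line 2 (87.54, Ravica, 2,347 units, £79,844.94):
Base rate for 87.54 is 14.5%.
Origin Ravica qualifies under the Karmark–Ravica agreement and 87.54 is covered: preferential rate 9% applies instead.
Duty = £79,844.94 × 9% = £7,186.04.
Line 3 (20.63, Ravica, 1,698 kg, £136,604.10):
Code 20.63 is under a tariff-rate quota (threshold 2,982 kg). Quantity 1,698 kg is within the quota, so the in-quota rate 7% applies to the full value.
Duty = £136,604.10 × 7% = £9,562.29.
Total = £0.00 + £7,186.04 + £9,562.29 = £16,748.33.

£16,748.33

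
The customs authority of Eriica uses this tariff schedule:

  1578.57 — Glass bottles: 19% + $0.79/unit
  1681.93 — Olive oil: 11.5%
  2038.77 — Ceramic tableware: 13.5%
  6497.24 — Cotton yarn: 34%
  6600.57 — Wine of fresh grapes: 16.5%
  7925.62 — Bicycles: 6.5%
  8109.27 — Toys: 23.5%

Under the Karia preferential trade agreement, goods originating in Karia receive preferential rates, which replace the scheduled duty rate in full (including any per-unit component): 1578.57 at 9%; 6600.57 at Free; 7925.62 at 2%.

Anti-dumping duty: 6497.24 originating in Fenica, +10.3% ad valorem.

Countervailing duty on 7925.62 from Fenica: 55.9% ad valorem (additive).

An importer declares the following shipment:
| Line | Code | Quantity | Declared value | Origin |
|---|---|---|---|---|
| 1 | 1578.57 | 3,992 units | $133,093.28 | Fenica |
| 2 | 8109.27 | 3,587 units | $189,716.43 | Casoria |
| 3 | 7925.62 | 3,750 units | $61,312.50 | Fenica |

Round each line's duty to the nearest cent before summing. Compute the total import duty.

Line 1 (1578.57, Fenica, 3,992 units, $133,093.28):
Base rate for 1578.57 is 19% + $0.79/unit.
1578.57 has an FTA preferential rate, but origin Fenica is not Karia; base rate stands.
Duty = $133,093.28 × 19% + 3,992 × $0.79 = $28,441.40.
Line 2 (8109.27, Casoria, 3,587 units, $189,716.43):
Base rate for 8109.27 is 23.5%.
Duty = $189,716.43 × 23.5% = $44,583.36.
Line 3 (7925.62, Fenica, 3,750 units, $61,312.50):
Base rate for 7925.62 is 6.5%.
7925.62 has an FTA preferential rate, but origin Fenica is not Karia; base rate stands.
Additional duty on 7925.62 from Fenica: +55.9%. Applied ad valorem rate: 6.5% + 55.9% = 62.4%.
Duty = $61,312.50 × 62.4% = $38,259.00.
Total = $28,441.40 + $44,583.36 + $38,259.00 = $111,283.76.

$111,283.76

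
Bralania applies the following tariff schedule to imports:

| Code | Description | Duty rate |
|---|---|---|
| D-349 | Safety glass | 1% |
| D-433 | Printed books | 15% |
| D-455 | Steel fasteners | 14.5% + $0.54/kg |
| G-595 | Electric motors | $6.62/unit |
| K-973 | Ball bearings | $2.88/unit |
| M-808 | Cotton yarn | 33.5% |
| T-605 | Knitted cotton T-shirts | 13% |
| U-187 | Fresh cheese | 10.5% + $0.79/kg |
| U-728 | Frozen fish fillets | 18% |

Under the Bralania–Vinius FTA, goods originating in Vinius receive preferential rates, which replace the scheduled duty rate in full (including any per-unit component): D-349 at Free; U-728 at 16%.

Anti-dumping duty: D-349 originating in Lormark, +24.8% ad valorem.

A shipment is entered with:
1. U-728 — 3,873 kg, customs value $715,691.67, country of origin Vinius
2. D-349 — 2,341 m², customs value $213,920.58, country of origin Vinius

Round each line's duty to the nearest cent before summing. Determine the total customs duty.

$114,510.67

Line 1 (U-728, Vinius, 3,873 kg, $715,691.67):
Base rate for U-728 is 18%.
Origin Vinius qualifies under the Bralania–Vinius agreement and U-728 is covered: preferential rate 16% applies instead.
Duty = $715,691.67 × 16% = $114,510.67.
Line 2 (D-349, Vinius, 2,341 m², $213,920.58):
Base rate for D-349 is 1%.
Origin Vinius qualifies under the Bralania–Vinius agreement and D-349 is covered: preferential rate Free applies instead.
The additional-duty order on D-349 targets Lormark, not Vinius; it does not apply.
Duty = $213,920.58 × 0% = $0.00.
Total = $114,510.67 + $0.00 = $114,510.67.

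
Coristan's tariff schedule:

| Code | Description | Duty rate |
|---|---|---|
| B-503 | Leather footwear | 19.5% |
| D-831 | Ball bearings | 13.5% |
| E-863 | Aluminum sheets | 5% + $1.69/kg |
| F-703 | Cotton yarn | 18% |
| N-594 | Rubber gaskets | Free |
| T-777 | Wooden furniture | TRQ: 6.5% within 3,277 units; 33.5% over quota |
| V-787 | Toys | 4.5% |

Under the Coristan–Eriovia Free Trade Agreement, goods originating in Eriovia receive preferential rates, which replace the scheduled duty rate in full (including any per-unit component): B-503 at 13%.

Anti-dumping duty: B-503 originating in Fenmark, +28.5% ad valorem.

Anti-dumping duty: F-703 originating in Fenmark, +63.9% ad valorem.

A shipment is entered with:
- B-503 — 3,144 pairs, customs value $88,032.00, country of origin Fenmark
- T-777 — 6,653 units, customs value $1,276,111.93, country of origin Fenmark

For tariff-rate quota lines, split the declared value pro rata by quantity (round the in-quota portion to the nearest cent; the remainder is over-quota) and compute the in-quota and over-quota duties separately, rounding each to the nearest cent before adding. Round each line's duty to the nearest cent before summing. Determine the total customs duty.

Line 1 (B-503, Fenmark, 3,144 pairs, $88,032.00):
Base rate for B-503 is 19.5%.
B-503 has an FTA preferential rate, but origin Fenmark is not Eriovia; base rate stands.
Additional duty on B-503 from Fenmark: +28.5%. Applied ad valorem rate: 19.5% + 28.5% = 48%.
Duty = $88,032.00 × 48% = $42,255.36.
Line 2 (T-777, Fenmark, 6,653 units, $1,276,111.93):
Code T-777 is under a tariff-rate quota (threshold 3,277 units). In-quota: 3,277 units at 6.5%; over-quota: 3,376 units at 33.5%.
Pro-rata value split: in-quota = $1,276,111.93 × 3,277/6,653 = $628,561.37; over-quota = $1,276,111.93 − $628,561.37 = $647,550.56.
In-quota duty = $628,561.37 × 6.5% = $40,856.49. Over-quota duty = $647,550.56 × 33.5% = $216,929.44.
Line duty = $40,856.49 + $216,929.44 = $257,785.93.
Total = $42,255.36 + $257,785.93 = $300,041.29.

$300,041.29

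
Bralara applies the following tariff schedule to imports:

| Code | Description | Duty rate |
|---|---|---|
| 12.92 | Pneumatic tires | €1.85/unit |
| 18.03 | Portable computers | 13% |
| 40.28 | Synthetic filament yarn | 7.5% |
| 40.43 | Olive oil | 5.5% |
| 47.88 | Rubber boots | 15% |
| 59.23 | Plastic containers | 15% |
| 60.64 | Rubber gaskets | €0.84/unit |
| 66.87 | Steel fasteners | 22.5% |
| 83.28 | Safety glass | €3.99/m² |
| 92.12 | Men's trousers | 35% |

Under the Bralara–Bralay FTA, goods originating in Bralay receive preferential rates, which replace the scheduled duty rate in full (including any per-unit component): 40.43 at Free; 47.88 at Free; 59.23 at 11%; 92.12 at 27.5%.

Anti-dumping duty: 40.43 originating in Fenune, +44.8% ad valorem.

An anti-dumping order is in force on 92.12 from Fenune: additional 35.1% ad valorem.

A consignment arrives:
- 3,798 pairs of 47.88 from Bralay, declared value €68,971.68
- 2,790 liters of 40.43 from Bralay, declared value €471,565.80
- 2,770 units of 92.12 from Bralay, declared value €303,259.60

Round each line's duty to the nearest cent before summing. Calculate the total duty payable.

Line 1 (47.88, Bralay, 3,798 pairs, €68,971.68):
Base rate for 47.88 is 15%.
Origin Bralay qualifies under the Bralara–Bralay agreement and 47.88 is covered: preferential rate Free applies instead.
Duty = €68,971.68 × 0% = €0.00.
Line 2 (40.43, Bralay, 2,790 liters, €471,565.80):
Base rate for 40.43 is 5.5%.
Origin Bralay qualifies under the Bralara–Bralay agreement and 40.43 is covered: preferential rate Free applies instead.
The additional-duty order on 40.43 targets Fenune, not Bralay; it does not apply.
Duty = €471,565.80 × 0% = €0.00.
Line 3 (92.12, Bralay, 2,770 units, €303,259.60):
Base rate for 92.12 is 35%.
Origin Bralay qualifies under the Bralara–Bralay agreement and 92.12 is covered: preferential rate 27.5% applies instead.
The additional-duty order on 92.12 targets Fenune, not Bralay; it does not apply.
Duty = €303,259.60 × 27.5% = €83,396.39.
Total = €0.00 + €0.00 + €83,396.39 = €83,396.39.

€83,396.39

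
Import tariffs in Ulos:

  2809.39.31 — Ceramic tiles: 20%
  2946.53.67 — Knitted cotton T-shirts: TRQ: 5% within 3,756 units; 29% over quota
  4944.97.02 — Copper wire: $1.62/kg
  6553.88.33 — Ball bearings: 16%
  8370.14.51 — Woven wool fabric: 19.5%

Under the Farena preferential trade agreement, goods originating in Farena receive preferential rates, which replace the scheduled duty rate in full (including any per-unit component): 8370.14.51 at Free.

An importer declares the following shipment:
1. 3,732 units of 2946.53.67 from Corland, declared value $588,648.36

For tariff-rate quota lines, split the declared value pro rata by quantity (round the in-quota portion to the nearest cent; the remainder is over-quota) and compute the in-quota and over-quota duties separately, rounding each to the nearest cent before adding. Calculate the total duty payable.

Line 1 (2946.53.67, Corland, 3,732 units, $588,648.36):
Code 2946.53.67 is under a tariff-rate quota (threshold 3,756 units). Quantity 3,732 units is within the quota, so the in-quota rate 5% applies to the full value.
Duty = $588,648.36 × 5% = $29,432.42.

$29,432.42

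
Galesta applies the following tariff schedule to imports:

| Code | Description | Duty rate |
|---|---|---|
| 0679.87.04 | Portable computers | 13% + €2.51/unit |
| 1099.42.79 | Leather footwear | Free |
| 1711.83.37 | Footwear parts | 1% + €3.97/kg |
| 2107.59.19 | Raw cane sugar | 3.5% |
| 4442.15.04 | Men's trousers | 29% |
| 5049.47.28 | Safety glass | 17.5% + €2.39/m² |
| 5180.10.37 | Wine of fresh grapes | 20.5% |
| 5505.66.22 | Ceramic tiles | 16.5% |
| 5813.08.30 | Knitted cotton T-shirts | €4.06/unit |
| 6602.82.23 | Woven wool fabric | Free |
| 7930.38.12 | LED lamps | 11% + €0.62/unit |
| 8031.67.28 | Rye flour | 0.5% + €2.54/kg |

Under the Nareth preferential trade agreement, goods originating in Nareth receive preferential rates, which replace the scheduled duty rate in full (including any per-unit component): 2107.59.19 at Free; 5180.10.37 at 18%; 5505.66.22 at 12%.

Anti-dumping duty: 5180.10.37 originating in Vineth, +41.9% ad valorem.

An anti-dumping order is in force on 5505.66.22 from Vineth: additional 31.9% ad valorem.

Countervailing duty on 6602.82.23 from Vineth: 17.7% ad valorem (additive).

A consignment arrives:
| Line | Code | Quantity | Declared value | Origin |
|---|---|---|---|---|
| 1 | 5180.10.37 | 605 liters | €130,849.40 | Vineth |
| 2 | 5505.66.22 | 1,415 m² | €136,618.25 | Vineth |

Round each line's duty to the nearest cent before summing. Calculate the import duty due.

Line 1 (5180.10.37, Vineth, 605 liters, €130,849.40):
Base rate for 5180.10.37 is 20.5%.
5180.10.37 has an FTA preferential rate, but origin Vineth is not Nareth; base rate stands.
Additional duty on 5180.10.37 from Vineth: +41.9%. Applied ad valorem rate: 20.5% + 41.9% = 62.4%.
Duty = €130,849.40 × 62.4% = €81,650.03.
Line 2 (5505.66.22, Vineth, 1,415 m², €136,618.25):
Base rate for 5505.66.22 is 16.5%.
5505.66.22 has an FTA preferential rate, but origin Vineth is not Nareth; base rate stands.
Additional duty on 5505.66.22 from Vineth: +31.9%. Applied ad valorem rate: 16.5% + 31.9% = 48.4%.
Duty = €136,618.25 × 48.4% = €66,123.23.
Total = €81,650.03 + €66,123.23 = €147,773.26.

€147,773.26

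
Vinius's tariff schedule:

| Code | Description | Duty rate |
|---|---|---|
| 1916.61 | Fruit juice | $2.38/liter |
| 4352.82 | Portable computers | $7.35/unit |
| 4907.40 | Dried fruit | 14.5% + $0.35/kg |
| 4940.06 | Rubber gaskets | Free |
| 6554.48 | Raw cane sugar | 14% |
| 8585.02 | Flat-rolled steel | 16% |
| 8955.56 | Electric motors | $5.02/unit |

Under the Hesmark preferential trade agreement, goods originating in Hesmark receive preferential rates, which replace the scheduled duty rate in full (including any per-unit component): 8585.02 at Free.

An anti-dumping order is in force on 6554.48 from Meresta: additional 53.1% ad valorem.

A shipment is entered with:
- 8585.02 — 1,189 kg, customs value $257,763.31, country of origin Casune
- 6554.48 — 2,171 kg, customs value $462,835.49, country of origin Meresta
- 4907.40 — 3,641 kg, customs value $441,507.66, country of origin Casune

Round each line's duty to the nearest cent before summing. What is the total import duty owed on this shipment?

$417,097.70

Line 1 (8585.02, Casune, 1,189 kg, $257,763.31):
Base rate for 8585.02 is 16%.
8585.02 has an FTA preferential rate, but origin Casune is not Hesmark; base rate stands.
Duty = $257,763.31 × 16% = $41,242.13.
Line 2 (6554.48, Meresta, 2,171 kg, $462,835.49):
Base rate for 6554.48 is 14%.
Additional duty on 6554.48 from Meresta: +53.1%. Applied ad valorem rate: 14% + 53.1% = 67.1%.
Duty = $462,835.49 × 67.1% = $310,562.61.
Line 3 (4907.40, Casune, 3,641 kg, $441,507.66):
Base rate for 4907.40 is 14.5% + $0.35/kg.
Duty = $441,507.66 × 14.5% + 3,641 × $0.35 = $65,292.96.
Total = $41,242.13 + $310,562.61 + $65,292.96 = $417,097.70.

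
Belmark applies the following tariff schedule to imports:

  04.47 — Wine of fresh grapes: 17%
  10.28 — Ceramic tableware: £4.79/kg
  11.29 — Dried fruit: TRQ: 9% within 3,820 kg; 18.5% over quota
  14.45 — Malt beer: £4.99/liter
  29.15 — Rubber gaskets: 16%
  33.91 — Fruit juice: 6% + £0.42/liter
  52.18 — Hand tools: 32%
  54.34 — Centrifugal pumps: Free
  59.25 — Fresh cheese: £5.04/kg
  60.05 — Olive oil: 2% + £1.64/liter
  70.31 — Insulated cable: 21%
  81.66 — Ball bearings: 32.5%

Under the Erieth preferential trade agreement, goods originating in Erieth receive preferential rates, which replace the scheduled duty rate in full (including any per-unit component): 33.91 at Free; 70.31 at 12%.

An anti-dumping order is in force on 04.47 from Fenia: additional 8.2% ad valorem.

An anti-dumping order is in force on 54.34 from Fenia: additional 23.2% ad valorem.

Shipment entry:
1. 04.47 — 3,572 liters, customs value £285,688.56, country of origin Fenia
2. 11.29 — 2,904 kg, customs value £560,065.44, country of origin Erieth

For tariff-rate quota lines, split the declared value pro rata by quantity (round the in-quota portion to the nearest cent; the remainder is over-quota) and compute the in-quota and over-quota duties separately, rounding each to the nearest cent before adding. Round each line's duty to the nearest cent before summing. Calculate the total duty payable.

£122,399.41

Line 1 (04.47, Fenia, 3,572 liters, £285,688.56):
Base rate for 04.47 is 17%.
Additional duty on 04.47 from Fenia: +8.2%. Applied ad valorem rate: 17% + 8.2% = 25.2%.
Duty = £285,688.56 × 25.2% = £71,993.52.
Line 2 (11.29, Erieth, 2,904 kg, £560,065.44):
Code 11.29 is under a tariff-rate quota (threshold 3,820 kg). Quantity 2,904 kg is within the quota, so the in-quota rate 9% applies to the full value.
Duty = £560,065.44 × 9% = £50,405.89.
Total = £71,993.52 + £50,405.89 = £122,399.41.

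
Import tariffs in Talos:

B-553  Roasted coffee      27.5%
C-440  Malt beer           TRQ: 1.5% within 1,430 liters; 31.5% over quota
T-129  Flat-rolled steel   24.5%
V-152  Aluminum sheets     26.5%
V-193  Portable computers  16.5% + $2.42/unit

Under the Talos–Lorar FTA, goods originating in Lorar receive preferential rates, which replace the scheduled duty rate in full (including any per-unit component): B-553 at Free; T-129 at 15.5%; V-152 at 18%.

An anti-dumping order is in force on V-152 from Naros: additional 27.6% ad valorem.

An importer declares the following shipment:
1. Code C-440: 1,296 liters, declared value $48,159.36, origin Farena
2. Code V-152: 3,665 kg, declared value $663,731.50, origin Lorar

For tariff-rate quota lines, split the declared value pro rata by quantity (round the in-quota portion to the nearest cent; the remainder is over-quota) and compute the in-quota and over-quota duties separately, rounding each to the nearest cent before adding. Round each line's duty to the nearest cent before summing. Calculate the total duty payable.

Line 1 (C-440, Farena, 1,296 liters, $48,159.36):
Code C-440 is under a tariff-rate quota (threshold 1,430 liters). Quantity 1,296 liters is within the quota, so the in-quota rate 1.5% applies to the full value.
Duty = $48,159.36 × 1.5% = $722.39.
Line 2 (V-152, Lorar, 3,665 kg, $663,731.50):
Base rate for V-152 is 26.5%.
Origin Lorar qualifies under the Talos–Lorar agreement and V-152 is covered: preferential rate 18% applies instead.
The additional-duty order on V-152 targets Naros, not Lorar; it does not apply.
Duty = $663,731.50 × 18% = $119,471.67.
Total = $722.39 + $119,471.67 = $120,194.06.

$120,194.06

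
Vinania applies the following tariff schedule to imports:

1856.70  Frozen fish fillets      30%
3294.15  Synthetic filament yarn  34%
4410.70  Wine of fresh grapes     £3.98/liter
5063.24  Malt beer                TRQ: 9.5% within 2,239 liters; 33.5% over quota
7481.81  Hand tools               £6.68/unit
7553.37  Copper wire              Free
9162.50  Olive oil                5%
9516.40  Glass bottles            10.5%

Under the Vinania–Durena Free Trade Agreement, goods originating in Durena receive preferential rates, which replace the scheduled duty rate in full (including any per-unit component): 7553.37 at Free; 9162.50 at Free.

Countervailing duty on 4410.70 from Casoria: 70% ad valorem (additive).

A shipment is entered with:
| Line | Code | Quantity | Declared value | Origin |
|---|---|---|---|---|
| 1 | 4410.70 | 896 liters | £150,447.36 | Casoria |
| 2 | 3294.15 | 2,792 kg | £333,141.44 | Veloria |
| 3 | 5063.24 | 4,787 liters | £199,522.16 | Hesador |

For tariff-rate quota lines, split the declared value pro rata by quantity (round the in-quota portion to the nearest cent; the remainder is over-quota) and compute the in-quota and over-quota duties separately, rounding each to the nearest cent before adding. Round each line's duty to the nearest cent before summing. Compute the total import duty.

Line 1 (4410.70, Casoria, 896 liters, £150,447.36):
Base rate for 4410.70 is £3.98/liter.
Additional duty on 4410.70 from Casoria: +70% ad valorem. Applied ad valorem rate = 70%.
Duty = £150,447.36 × 70% + 896 × £3.98 = £108,879.23.
Line 2 (3294.15, Veloria, 2,792 kg, £333,141.44):
Base rate for 3294.15 is 34%.
Duty = £333,141.44 × 34% = £113,268.09.
Line 3 (5063.24, Hesador, 4,787 liters, £199,522.16):
Code 5063.24 is under a tariff-rate quota (threshold 2,239 liters). In-quota: 2,239 liters at 9.5%; over-quota: 2,548 liters at 33.5%.
Pro-rata value split: in-quota = £199,522.16 × 2,239/4,787 = £93,321.52; over-quota = £199,522.16 − £93,321.52 = £106,200.64.
In-quota duty = £93,321.52 × 9.5% = £8,865.54. Over-quota duty = £106,200.64 × 33.5% = £35,577.21.
Line duty = £8,865.54 + £35,577.21 = £44,442.75.
Total = £108,879.23 + £113,268.09 + £44,442.75 = £266,590.07.

£266,590.07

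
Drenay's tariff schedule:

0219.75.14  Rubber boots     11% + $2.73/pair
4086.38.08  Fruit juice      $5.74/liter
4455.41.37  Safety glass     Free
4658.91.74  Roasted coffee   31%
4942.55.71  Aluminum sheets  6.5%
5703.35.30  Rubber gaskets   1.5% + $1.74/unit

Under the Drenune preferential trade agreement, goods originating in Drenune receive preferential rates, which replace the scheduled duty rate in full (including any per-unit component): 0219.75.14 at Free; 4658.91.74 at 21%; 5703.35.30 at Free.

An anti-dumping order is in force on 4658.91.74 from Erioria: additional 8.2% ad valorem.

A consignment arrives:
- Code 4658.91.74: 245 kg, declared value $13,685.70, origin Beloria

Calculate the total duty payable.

Line 1 (4658.91.74, Beloria, 245 kg, $13,685.70):
Base rate for 4658.91.74 is 31%.
4658.91.74 has an FTA preferential rate, but origin Beloria is not Drenune; base rate stands.
The additional-duty order on 4658.91.74 targets Erioria, not Beloria; it does not apply.
Duty = $13,685.70 × 31% = $4,242.57.

$4,242.57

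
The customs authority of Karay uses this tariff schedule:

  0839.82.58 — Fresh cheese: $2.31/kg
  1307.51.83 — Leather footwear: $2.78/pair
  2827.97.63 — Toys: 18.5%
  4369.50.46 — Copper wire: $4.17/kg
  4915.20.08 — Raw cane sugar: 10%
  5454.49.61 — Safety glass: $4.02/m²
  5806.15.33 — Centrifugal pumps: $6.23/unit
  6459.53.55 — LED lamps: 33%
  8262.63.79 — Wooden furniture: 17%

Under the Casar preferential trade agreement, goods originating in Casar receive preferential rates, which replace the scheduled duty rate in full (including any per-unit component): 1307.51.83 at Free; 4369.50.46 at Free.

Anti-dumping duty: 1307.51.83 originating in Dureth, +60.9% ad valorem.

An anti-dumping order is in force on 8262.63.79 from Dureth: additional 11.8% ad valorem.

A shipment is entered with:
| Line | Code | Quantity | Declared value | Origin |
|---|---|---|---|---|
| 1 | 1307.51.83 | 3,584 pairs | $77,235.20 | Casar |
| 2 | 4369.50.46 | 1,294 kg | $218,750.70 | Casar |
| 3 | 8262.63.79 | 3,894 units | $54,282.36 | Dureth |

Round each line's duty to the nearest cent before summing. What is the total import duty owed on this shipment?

$15,633.32

Line 1 (1307.51.83, Casar, 3,584 pairs, $77,235.20):
Base rate for 1307.51.83 is $2.78/pair.
Origin Casar qualifies under the Karay–Casar agreement and 1307.51.83 is covered: preferential rate Free applies instead.
The additional-duty order on 1307.51.83 targets Dureth, not Casar; it does not apply.
Duty = $77,235.20 × 0% = $0.00.
Line 2 (4369.50.46, Casar, 1,294 kg, $218,750.70):
Base rate for 4369.50.46 is $4.17/kg.
Origin Casar qualifies under the Karay–Casar agreement and 4369.50.46 is covered: preferential rate Free applies instead.
Duty = $218,750.70 × 0% = $0.00.
Line 3 (8262.63.79, Dureth, 3,894 units, $54,282.36):
Base rate for 8262.63.79 is 17%.
Additional duty on 8262.63.79 from Dureth: +11.8%. Applied ad valorem rate: 17% + 11.8% = 28.8%.
Duty = $54,282.36 × 28.8% = $15,633.32.
Total = $0.00 + $0.00 + $15,633.32 = $15,633.32.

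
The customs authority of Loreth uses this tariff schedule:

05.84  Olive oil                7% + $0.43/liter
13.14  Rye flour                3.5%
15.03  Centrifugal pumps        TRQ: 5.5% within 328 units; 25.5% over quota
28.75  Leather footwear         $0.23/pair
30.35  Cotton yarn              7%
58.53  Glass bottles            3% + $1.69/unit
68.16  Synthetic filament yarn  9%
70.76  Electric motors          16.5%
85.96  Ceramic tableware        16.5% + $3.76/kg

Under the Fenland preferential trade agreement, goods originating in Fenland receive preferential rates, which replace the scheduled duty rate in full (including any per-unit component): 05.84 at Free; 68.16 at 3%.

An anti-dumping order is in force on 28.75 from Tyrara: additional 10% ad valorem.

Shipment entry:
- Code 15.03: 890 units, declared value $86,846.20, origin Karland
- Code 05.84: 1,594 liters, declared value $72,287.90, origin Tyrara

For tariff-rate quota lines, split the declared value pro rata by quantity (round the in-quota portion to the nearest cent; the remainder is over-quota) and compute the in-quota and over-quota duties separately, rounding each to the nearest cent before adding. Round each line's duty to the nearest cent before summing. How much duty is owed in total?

$21,490.10

Line 1 (15.03, Karland, 890 units, $86,846.20):
Code 15.03 is under a tariff-rate quota (threshold 328 units). In-quota: 328 units at 5.5%; over-quota: 562 units at 25.5%.
Pro-rata value split: in-quota = $86,846.20 × 328/890 = $32,006.24; over-quota = $86,846.20 − $32,006.24 = $54,839.96.
In-quota duty = $32,006.24 × 5.5% = $1,760.34. Over-quota duty = $54,839.96 × 25.5% = $13,984.19.
Line duty = $1,760.34 + $13,984.19 = $15,744.53.
Line 2 (05.84, Tyrara, 1,594 liters, $72,287.90):
Base rate for 05.84 is 7% + $0.43/liter.
05.84 has an FTA preferential rate, but origin Tyrara is not Fenland; base rate stands.
Duty = $72,287.90 × 7% + 1,594 × $0.43 = $5,745.57.
Total = $15,744.53 + $5,745.57 = $21,490.10.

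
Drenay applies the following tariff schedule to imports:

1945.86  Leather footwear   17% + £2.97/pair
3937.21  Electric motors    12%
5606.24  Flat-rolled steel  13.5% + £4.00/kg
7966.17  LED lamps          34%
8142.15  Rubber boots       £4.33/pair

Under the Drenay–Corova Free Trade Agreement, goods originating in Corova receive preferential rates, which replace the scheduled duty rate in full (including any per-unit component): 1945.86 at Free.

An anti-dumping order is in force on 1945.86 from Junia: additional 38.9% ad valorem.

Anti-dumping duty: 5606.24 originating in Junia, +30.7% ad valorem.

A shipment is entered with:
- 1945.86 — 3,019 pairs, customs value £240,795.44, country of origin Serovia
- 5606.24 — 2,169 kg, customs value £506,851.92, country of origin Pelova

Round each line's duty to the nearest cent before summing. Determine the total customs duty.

Line 1 (1945.86, Serovia, 3,019 pairs, £240,795.44):
Base rate for 1945.86 is 17% + £2.97/pair.
1945.86 has an FTA preferential rate, but origin Serovia is not Corova; base rate stands.
The additional-duty order on 1945.86 targets Junia, not Serovia; it does not apply.
Duty = £240,795.44 × 17% + 3,019 × £2.97 = £49,901.65.
Line 2 (5606.24, Pelova, 2,169 kg, £506,851.92):
Base rate for 5606.24 is 13.5% + £4.00/kg.
The additional-duty order on 5606.24 targets Junia, not Pelova; it does not apply.
Duty = £506,851.92 × 13.5% + 2,169 × £4.00 = £77,101.01.
Total = £49,901.65 + £77,101.01 = £127,002.66.

£127,002.66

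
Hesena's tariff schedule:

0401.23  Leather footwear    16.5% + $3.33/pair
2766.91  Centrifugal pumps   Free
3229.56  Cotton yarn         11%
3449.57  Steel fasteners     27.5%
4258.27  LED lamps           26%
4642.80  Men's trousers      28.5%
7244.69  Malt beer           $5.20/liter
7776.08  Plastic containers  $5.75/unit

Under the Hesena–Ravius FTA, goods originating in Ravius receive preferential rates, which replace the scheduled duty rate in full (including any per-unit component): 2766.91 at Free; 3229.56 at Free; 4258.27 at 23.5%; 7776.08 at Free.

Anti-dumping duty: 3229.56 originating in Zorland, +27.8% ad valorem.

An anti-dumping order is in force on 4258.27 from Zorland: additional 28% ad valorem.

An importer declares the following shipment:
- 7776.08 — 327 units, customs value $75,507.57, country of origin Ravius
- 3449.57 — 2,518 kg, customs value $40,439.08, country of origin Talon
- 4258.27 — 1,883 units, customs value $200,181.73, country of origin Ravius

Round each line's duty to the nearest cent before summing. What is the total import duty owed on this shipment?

$58,163.46

Line 1 (7776.08, Ravius, 327 units, $75,507.57):
Base rate for 7776.08 is $5.75/unit.
Origin Ravius qualifies under the Hesena–Ravius agreement and 7776.08 is covered: preferential rate Free applies instead.
Duty = $75,507.57 × 0% = $0.00.
Line 2 (3449.57, Talon, 2,518 kg, $40,439.08):
Base rate for 3449.57 is 27.5%.
Duty = $40,439.08 × 27.5% = $11,120.75.
Line 3 (4258.27, Ravius, 1,883 units, $200,181.73):
Base rate for 4258.27 is 26%.
Origin Ravius qualifies under the Hesena–Ravius agreement and 4258.27 is covered: preferential rate 23.5% applies instead.
The additional-duty order on 4258.27 targets Zorland, not Ravius; it does not apply.
Duty = $200,181.73 × 23.5% = $47,042.71.
Total = $0.00 + $11,120.75 + $47,042.71 = $58,163.46.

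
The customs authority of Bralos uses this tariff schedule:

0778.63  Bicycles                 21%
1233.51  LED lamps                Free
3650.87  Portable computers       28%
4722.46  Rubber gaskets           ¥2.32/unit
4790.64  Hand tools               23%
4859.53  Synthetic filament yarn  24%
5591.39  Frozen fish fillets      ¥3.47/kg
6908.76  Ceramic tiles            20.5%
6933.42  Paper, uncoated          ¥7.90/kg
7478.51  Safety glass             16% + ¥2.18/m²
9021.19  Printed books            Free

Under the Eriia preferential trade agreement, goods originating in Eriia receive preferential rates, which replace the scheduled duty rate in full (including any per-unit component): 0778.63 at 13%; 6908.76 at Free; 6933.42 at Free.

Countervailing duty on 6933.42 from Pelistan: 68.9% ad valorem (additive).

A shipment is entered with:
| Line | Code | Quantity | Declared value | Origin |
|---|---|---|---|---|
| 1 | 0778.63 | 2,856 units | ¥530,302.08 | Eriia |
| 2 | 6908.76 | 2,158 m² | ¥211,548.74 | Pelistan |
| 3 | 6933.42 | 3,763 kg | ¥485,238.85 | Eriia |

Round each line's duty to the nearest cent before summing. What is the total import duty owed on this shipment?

¥112,306.76

Line 1 (0778.63, Eriia, 2,856 units, ¥530,302.08):
Base rate for 0778.63 is 21%.
Origin Eriia qualifies under the Bralos–Eriia agreement and 0778.63 is covered: preferential rate 13% applies instead.
Duty = ¥530,302.08 × 13% = ¥68,939.27.
Line 2 (6908.76, Pelistan, 2,158 m², ¥211,548.74):
Base rate for 6908.76 is 20.5%.
6908.76 has an FTA preferential rate, but origin Pelistan is not Eriia; base rate stands.
Duty = ¥211,548.74 × 20.5% = ¥43,367.49.
Line 3 (6933.42, Eriia, 3,763 kg, ¥485,238.85):
Base rate for 6933.42 is ¥7.90/kg.
Origin Eriia qualifies under the Bralos–Eriia agreement and 6933.42 is covered: preferential rate Free applies instead.
The additional-duty order on 6933.42 targets Pelistan, not Eriia; it does not apply.
Duty = ¥485,238.85 × 0% = ¥0.00.
Total = ¥68,939.27 + ¥43,367.49 + ¥0.00 = ¥112,306.76.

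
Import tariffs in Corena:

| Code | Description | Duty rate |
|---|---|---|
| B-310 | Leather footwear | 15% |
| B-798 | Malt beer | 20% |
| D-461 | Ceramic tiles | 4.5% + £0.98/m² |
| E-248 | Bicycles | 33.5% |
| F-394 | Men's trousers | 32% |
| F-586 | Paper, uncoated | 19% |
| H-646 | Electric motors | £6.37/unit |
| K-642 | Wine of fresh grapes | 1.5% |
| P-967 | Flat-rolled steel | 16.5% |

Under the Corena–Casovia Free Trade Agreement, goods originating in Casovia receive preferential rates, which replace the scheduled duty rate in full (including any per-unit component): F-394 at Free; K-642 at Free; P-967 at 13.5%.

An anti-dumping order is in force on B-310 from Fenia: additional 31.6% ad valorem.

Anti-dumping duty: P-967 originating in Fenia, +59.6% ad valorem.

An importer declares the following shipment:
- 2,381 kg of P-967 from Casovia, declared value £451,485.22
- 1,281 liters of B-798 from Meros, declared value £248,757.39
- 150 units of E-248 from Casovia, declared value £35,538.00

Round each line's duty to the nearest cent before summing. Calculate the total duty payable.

Line 1 (P-967, Casovia, 2,381 kg, £451,485.22):
Base rate for P-967 is 16.5%.
Origin Casovia qualifies under the Corena–Casovia agreement and P-967 is covered: preferential rate 13.5% applies instead.
The additional-duty order on P-967 targets Fenia, not Casovia; it does not apply.
Duty = £451,485.22 × 13.5% = £60,950.50.
Line 2 (B-798, Meros, 1,281 liters, £248,757.39):
Base rate for B-798 is 20%.
Duty = £248,757.39 × 20% = £49,751.48.
Line 3 (E-248, Casovia, 150 units, £35,538.00):
Base rate for E-248 is 33.5%.
Origin Casovia is the FTA partner but E-248 is not on the preference list; base rate stands.
Duty = £35,538.00 × 33.5% = £11,905.23.
Total = £60,950.50 + £49,751.48 + £11,905.23 = £122,607.21.

£122,607.21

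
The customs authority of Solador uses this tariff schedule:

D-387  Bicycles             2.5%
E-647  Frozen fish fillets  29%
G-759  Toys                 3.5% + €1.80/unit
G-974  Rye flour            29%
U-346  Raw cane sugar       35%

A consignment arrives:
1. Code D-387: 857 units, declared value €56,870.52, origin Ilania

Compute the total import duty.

Line 1 (D-387, Ilania, 857 units, €56,870.52):
Base rate for D-387 is 2.5%.
Duty = €56,870.52 × 2.5% = €1,421.76.

€1,421.76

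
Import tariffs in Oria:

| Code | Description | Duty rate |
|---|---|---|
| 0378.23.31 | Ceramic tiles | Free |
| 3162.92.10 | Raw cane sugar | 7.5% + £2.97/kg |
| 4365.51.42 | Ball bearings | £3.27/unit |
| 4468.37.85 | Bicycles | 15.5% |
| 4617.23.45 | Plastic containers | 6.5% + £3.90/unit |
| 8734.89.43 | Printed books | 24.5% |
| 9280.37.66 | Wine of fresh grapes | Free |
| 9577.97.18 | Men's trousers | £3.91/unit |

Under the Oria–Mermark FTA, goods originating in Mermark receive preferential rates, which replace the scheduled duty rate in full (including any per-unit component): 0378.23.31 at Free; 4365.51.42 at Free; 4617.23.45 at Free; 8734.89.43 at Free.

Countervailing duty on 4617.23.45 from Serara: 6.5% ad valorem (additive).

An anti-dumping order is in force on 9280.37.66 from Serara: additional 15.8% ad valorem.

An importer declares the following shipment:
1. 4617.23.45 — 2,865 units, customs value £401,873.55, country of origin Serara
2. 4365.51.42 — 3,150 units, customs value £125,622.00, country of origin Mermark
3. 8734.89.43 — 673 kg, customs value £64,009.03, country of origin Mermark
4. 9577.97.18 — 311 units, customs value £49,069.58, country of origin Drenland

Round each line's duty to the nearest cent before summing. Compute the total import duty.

Line 1 (4617.23.45, Serara, 2,865 units, £401,873.55):
Base rate for 4617.23.45 is 6.5% + £3.90/unit.
4617.23.45 has an FTA preferential rate, but origin Serara is not Mermark; base rate stands.
Additional duty on 4617.23.45 from Serara: +6.5%. Applied ad valorem rate: 6.5% + 6.5% = 13%.
Duty = £401,873.55 × 13% + 2,865 × £3.90 = £63,417.06.
Line 2 (4365.51.42, Mermark, 3,150 units, £125,622.00):
Base rate for 4365.51.42 is £3.27/unit.
Origin Mermark qualifies under the Oria–Mermark agreement and 4365.51.42 is covered: preferential rate Free applies instead.
Duty = £125,622.00 × 0% = £0.00.
Line 3 (8734.89.43, Mermark, 673 kg, £64,009.03):
Base rate for 8734.89.43 is 24.5%.
Origin Mermark qualifies under the Oria–Mermark agreement and 8734.89.43 is covered: preferential rate Free applies instead.
Duty = £64,009.03 × 0% = £0.00.
Line 4 (9577.97.18, Drenland, 311 units, £49,069.58):
Base rate for 9577.97.18 is £3.91/unit.
Duty = 311 × £3.91 = £1,216.01.
Total = £63,417.06 + £0.00 + £0.00 + £1,216.01 = £64,633.07.

£64,633.07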